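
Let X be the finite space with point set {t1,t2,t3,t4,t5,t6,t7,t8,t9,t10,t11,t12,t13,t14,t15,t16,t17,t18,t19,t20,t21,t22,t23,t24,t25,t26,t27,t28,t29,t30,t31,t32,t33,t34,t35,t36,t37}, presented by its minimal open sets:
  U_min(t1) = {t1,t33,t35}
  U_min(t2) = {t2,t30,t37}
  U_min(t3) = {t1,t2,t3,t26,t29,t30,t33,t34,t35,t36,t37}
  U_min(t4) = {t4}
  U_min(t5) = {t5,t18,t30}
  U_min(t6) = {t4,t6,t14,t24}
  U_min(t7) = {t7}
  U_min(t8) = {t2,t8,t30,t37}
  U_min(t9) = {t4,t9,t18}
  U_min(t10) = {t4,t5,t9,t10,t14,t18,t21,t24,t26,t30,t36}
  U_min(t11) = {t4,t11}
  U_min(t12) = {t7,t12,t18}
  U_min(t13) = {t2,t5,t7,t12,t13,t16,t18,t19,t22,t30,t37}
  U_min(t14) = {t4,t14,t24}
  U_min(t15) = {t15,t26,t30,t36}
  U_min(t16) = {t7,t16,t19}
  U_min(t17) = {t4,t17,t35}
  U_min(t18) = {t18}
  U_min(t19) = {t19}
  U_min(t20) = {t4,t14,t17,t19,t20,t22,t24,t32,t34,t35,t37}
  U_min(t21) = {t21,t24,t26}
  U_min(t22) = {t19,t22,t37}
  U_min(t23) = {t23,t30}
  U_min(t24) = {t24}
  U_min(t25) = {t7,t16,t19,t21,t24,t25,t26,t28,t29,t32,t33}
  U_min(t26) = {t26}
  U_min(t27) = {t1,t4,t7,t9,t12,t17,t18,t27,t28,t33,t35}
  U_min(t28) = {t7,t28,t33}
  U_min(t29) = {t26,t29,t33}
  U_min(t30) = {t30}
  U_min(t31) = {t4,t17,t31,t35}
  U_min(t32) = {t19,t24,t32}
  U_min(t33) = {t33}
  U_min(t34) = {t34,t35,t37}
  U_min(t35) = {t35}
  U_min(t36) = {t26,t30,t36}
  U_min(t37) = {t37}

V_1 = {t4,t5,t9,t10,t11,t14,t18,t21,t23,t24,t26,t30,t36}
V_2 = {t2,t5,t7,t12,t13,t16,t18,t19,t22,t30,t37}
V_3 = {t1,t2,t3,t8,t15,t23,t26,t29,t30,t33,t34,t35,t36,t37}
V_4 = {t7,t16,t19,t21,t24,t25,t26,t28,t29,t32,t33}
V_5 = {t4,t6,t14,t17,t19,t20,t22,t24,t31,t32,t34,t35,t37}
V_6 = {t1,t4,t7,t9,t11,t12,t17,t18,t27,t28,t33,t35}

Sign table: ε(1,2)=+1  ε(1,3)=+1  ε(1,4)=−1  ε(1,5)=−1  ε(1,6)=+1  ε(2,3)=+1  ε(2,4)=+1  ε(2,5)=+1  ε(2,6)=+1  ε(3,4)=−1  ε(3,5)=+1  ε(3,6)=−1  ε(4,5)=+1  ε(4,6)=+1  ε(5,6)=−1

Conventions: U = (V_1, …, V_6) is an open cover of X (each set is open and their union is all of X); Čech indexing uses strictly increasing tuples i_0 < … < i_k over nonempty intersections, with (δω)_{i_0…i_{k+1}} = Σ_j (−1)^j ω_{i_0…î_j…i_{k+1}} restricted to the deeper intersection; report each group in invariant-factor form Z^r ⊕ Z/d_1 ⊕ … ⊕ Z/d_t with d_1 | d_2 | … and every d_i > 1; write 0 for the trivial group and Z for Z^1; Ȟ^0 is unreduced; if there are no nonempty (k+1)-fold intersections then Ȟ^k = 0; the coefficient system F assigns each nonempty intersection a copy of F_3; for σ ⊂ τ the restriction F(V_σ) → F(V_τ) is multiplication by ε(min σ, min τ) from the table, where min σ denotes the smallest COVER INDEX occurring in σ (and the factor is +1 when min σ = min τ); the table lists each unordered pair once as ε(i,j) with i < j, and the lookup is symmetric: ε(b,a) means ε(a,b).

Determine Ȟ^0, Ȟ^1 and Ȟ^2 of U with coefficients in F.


Ȟ^0 = 0, Ȟ^1 = 0, Ȟ^2 = Z/3

nonempty intersections:
  V12={t5,t18,t30} V13={t23,t26,t30,t36} V14={t21,t24,t26} V15={t4,t14,t24} V16={t4,t9,t11,t18} V23={t2,t30,t37} V24={t7,t16,t19} V25={t19,t22,t37} V26={t7,t12,t18} V34={t26,t29,t33} V35={t34,t35,t37} V36={t1,t33,t35} V45={t19,t24,t32} V46={t7,t28,t33} V56={t4,t17,t35}
  V123={t30} V126={t18} V134={t26} V145={t24} V156={t4} V235={t37} V245={t19} V246={t7} V346={t33} V356={t35}
C dims 6,15,10; δ0: rk_F3 6; δ1: rk_F3 9
Ȟ^0: (6−6)−0=0 ⇒ 0
Ȟ^1: (15−9)−6=0 ⇒ 0
Ȟ^2: (10−0)−9=1 ⇒ Z/3


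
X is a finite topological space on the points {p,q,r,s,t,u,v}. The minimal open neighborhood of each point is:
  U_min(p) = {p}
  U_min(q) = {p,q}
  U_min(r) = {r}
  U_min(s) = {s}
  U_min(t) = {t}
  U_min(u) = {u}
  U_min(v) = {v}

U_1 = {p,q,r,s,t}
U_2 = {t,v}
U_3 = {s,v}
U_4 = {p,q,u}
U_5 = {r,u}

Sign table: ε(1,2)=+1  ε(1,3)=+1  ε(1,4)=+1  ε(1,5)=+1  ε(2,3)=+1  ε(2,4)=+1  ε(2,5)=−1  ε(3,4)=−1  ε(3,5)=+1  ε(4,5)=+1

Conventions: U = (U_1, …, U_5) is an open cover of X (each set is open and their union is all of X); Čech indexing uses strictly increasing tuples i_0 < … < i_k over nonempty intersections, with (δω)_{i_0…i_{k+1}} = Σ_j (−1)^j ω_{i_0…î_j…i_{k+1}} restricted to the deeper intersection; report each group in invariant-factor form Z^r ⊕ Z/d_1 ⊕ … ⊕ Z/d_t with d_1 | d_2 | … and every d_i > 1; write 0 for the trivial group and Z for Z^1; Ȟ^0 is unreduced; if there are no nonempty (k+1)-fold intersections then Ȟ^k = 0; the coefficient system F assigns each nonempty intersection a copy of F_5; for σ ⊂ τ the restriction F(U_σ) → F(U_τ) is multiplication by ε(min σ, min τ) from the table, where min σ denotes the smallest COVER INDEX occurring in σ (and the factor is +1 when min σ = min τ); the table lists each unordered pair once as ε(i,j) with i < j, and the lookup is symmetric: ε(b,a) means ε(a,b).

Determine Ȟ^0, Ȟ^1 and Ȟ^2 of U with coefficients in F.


Ȟ^0(U;F) ≅ Z/5, Ȟ^1(U;F) ≅ Z/5 ⊕ Z/5, Ȟ^2(U;F) ≅ 0

nerve simplices:
  U12={t} U13={s} U14={p,q} U15={r} U23={v} U45={u}
C dims 5,6; δ0: rk_F5 4
degree 0: 5−4−0 = 1 → Ȟ^0 ≅ Z/5
degree 1: 6−0−4 = 2 → Ȟ^1 ≅ Z/5 ⊕ Z/5
degree 2: 0−0−0 = 0 → Ȟ^2 ≅ 0


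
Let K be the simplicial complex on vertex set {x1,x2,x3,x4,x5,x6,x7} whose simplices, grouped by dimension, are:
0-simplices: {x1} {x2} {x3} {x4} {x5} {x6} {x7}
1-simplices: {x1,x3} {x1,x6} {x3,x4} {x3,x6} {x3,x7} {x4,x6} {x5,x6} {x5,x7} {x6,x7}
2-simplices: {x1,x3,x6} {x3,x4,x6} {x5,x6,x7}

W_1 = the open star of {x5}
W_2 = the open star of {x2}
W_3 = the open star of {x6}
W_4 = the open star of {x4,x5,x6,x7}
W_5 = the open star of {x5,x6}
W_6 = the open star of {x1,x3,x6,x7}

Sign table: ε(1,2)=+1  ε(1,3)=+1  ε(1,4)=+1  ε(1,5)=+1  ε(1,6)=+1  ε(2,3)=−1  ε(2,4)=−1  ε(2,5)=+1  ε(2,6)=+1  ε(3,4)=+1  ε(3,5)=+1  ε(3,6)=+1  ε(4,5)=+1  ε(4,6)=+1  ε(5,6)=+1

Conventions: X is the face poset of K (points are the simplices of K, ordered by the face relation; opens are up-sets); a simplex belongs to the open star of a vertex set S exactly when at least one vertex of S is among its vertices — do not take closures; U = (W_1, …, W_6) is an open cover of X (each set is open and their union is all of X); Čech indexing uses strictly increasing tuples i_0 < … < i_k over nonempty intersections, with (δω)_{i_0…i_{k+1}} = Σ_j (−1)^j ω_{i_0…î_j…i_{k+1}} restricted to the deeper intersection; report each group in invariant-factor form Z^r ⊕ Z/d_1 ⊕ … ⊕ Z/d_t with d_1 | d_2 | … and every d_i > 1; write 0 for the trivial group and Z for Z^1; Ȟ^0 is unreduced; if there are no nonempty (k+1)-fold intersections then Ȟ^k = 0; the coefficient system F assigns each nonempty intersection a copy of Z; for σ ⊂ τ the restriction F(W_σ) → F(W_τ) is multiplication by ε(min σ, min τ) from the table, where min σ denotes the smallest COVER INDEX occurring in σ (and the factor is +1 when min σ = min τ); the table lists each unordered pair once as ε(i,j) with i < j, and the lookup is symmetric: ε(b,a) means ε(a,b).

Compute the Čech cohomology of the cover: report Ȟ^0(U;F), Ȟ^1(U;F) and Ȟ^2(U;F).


Ȟ^0(U;F) ≅ Z^2,  Ȟ^1(U;F) ≅ 0,  Ȟ^2(U;F) ≅ 0

nonempty overlaps:
  W1={{x5},{x5,x6},{x5,x7},{x5,x6,x7}} W2={{x2}} W3={{x6},{x1,x6},{x3,x6},{x4,x6},{x5,x6},{x6,x7},{x1,x3,x6},{x3,x4,x6},{x5,x6,x7}} W4={{x4},{x5},{x6},{x7},{x1,x6},{x3,x4},{x3,x6},{x3,x7},{x4,x6},{x5,x6},{x5,x7},{x6,x7},{x1,x3,x6},{x3,x4,x6},{x5,x6,x7}} W5={{x5},{x6},{x1,x6},{x3,x6},{x4,x6},{x5,x6},{x5,x7},{x6,x7},{x1,x3,x6},{x3,x4,x6},{x5,x6,x7}} W6={{x1},{x3},{x6},{x7},{x1,x3},{x1,x6},{x3,x4},{x3,x6},{x3,x7},{x4,x6},{x5,x6},{x5,x7},{x6,x7},{x1,x3,x6},{x3,x4,x6},{x5,x6,x7}}
  W13={{x5,x6},{x5,x6,x7}} W14={{x5},{x5,x6},{x5,x7},{x5,x6,x7}} W15={{x5},{x5,x6},{x5,x7},{x5,x6,x7}} W16={{x5,x6},{x5,x7},{x5,x6,x7}} W34={{x6},{x1,x6},{x3,x6},{x4,x6},{x5,x6},{x6,x7},{x1,x3,x6},{x3,x4,x6},{x5,x6,x7}} W35={{x6},{x1,x6},{x3,x6},{x4,x6},{x5,x6},{x6,x7},{x1,x3,x6},{x3,x4,x6},{x5,x6,x7}} W36={{x6},{x1,x6},{x3,x6},{x4,x6},{x5,x6},{x6,x7},{x1,x3,x6},{x3,x4,x6},{x5,x6,x7}} W45={{x5},{x6},{x1,x6},{x3,x6},{x4,x6},{x5,x6},{x5,x7},{x6,x7},{x1,x3,x6},{x3,x4,x6},{x5,x6,x7}} W46={{x6},{x7},{x1,x6},{x3,x4},{x3,x6},{x3,x7},{x4,x6},{x5,x6},{x5,x7},{x6,x7},{x1,x3,x6},{x3,x4,x6},{x5,x6,x7}} W56={{x6},{x1,x6},{x3,x6},{x4,x6},{x5,x6},{x5,x7},{x6,x7},{x1,x3,x6},{x3,x4,x6},{x5,x6,x7}}
  W134={{x5,x6},{x5,x6,x7}} W135={{x5,x6},{x5,x6,x7}} W136={{x5,x6},{x5,x6,x7}} W145={{x5},{x5,x6},{x5,x7},{x5,x6,x7}} W146={{x5,x6},{x5,x7},{x5,x6,x7}} W156={{x5,x6},{x5,x7},{x5,x6,x7}} W345={{x6},{x1,x6},{x3,x6},{x4,x6},{x5,x6},{x6,x7},{x1,x3,x6},{x3,x4,x6},{x5,x6,x7}} W346={{x6},{x1,x6},{x3,x6},{x4,x6},{x5,x6},{x6,x7},{x1,x3,x6},{x3,x4,x6},{x5,x6,x7}} W356={{x6},{x1,x6},{x3,x6},{x4,x6},{x5,x6},{x6,x7},{x1,x3,x6},{x3,x4,x6},{x5,x6,x7}} W456={{x6},{x1,x6},{x3,x6},{x4,x6},{x5,x6},{x5,x7},{x6,x7},{x1,x3,x6},{x3,x4,x6},{x5,x6,x7}}
  W1345={{x5,x6},{x5,x6,x7}} W1346={{x5,x6},{x5,x6,x7}} W1356={{x5,x6},{x5,x6,x7}} W1456={{x5,x6},{x5,x7},{x5,x6,x7}} W3456={{x6},{x1,x6},{x3,x6},{x4,x6},{x5,x6},{x6,x7},{x1,x3,x6},{x3,x4,x6},{x5,x6,x7}}
  W13456={{x5,x6},{x5,x6,x7}}
C dims 6,10,10,5; δ0: rk 4, SNF 1^4; δ1: rk 6, SNF 1^6; δ2: rk 4, SNF 1^4
degree 0: 6−4−0 = 2 → Ȟ^0 ≅ Z^2
degree 1: 10−6−4 = 0 → Ȟ^1 ≅ 0
degree 2: 10−4−6 = 0 → Ȟ^2 ≅ 0


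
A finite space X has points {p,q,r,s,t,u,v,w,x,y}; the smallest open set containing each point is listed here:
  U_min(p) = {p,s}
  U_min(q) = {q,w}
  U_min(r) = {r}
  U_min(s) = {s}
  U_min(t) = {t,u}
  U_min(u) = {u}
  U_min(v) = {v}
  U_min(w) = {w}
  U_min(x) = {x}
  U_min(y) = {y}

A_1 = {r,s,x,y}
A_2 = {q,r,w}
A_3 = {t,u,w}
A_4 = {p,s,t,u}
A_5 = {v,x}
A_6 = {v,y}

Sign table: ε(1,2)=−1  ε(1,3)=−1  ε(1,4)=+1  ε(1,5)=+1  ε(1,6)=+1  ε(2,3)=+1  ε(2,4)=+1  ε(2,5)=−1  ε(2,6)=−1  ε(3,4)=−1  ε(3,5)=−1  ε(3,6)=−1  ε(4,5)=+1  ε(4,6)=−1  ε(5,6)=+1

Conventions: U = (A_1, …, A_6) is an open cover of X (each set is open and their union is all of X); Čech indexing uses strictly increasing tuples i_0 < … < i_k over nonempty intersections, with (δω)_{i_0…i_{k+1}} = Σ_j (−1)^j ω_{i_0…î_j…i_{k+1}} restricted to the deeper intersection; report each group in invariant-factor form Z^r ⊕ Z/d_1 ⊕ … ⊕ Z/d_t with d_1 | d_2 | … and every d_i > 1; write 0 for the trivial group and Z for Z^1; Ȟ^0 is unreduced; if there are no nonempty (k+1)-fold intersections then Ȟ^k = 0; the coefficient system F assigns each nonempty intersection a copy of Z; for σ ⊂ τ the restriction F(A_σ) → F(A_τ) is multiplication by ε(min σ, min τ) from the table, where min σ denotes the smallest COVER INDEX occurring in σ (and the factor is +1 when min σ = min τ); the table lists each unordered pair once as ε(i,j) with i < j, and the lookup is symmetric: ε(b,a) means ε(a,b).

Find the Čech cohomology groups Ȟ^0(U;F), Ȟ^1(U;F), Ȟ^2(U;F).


nonempty overlaps:
  A12={r} A14={s} A15={x} A16={y} A23={w} A34={t,u} A56={v}
C dims 6,7; δ0: rk 5, SNF 1^5
degree 0: 6−5−0 = 1 → Ȟ^0 ≅ Z
degree 1: 7−0−5 = 2 → Ȟ^1 ≅ Z^2
degree 2: 0−0−0 = 0 → Ȟ^2 ≅ 0

Ȟ^0(U;F) ≅ Z,  Ȟ^1(U;F) ≅ Z^2,  Ȟ^2(U;F) ≅ 0


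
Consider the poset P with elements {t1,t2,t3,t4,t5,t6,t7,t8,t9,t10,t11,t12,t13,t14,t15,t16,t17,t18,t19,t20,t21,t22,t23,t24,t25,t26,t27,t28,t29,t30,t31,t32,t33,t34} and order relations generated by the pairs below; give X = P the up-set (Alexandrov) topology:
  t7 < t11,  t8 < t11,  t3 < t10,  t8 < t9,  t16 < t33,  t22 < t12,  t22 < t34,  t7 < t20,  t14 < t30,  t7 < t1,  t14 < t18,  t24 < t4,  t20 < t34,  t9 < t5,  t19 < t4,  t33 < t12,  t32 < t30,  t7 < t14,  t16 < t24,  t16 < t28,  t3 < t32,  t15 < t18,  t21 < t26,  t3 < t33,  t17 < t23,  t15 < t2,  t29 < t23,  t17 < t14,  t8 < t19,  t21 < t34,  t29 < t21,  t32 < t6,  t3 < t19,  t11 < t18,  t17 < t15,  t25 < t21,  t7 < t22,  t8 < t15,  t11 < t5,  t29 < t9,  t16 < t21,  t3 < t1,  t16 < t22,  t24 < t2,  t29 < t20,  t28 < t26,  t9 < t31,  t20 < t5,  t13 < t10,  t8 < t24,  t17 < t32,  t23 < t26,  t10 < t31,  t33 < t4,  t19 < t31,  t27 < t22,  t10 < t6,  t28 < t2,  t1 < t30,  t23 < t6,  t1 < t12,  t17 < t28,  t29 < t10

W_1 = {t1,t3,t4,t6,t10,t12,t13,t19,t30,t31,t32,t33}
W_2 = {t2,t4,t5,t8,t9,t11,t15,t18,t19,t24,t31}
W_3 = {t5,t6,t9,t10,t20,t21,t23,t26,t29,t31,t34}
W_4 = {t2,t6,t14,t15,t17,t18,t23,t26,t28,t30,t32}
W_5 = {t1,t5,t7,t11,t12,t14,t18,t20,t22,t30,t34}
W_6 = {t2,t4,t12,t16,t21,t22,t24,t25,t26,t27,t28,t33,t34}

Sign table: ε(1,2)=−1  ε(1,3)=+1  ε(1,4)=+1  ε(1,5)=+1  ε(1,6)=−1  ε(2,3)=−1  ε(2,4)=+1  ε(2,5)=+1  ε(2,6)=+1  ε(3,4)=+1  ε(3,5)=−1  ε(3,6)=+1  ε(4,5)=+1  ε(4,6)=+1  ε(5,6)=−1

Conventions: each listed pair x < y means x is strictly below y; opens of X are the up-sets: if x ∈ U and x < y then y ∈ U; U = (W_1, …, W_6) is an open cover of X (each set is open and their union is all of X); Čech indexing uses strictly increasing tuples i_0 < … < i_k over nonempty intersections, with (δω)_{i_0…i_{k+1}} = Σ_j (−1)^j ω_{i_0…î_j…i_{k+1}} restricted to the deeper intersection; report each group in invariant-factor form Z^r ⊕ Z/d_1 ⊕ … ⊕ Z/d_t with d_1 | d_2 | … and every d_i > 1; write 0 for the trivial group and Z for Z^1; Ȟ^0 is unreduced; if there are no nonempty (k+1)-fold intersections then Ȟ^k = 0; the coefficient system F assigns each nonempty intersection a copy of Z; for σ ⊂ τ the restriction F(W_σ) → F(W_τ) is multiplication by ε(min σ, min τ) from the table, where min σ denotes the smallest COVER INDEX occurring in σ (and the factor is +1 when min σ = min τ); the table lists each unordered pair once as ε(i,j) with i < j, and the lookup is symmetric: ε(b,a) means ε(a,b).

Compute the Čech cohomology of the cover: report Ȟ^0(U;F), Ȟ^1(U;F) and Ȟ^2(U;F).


Ȟ^0(U;F) ≅ 0, Ȟ^1(U;F) ≅ Z/2 and Ȟ^2(U;F) ≅ Z

nonempty overlaps:
  W12={t4,t19,t31} W13={t6,t10,t31} W14={t6,t30,t32} W15={t1,t12,t30} W16={t4,t12,t33} W23={t5,t9,t31} W24={t2,t15,t18} W25={t5,t11,t18} W26={t2,t4,t24} W34={t6,t23,t26} W35={t5,t20,t34} W36={t21,t26,t34} W45={t14,t18,t30} W46={t2,t26,t28} W56={t12,t22,t34}
  W123={t31} W126={t4} W134={t6} W145={t30} W156={t12} W235={t5} W245={t18} W246={t2} W346={t26} W356={t34}
C dims 6,15,10; δ0: rk 6, SNF 1^5·2; δ1: rk 9, SNF 1^9
degree 0: 6−6−0 = 0 → Ȟ^0 ≅ 0
degree 1: 15−9−6 = 0 plus torsion [2] → Ȟ^1 ≅ Z/2
degree 2: 10−0−9 = 1 → Ȟ^2 ≅ Z


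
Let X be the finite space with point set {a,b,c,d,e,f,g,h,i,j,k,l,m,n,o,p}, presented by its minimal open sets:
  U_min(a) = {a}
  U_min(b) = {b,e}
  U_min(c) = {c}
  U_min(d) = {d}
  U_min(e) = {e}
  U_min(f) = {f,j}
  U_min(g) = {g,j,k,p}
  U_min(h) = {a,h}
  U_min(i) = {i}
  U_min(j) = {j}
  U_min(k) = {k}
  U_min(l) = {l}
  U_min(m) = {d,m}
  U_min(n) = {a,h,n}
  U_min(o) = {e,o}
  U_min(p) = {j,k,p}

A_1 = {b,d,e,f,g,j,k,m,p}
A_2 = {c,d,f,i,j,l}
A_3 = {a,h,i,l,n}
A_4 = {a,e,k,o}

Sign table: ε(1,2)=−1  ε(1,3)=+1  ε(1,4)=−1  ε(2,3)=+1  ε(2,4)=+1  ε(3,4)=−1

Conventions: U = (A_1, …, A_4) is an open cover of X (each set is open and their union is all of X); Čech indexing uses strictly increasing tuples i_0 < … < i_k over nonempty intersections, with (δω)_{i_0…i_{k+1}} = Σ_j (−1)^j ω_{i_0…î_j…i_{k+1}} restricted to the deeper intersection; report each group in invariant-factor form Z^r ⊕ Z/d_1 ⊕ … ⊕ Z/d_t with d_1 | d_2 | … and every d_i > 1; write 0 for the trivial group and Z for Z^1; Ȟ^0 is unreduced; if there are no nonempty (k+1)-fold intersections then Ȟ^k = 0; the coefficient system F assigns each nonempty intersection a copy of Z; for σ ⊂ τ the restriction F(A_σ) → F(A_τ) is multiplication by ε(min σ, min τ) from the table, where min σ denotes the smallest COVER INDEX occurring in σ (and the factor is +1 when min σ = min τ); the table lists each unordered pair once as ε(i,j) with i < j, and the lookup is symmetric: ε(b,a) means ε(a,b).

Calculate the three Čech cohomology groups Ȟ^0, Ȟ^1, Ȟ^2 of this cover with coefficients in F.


Ȟ^0 = 0,  Ȟ^1 = Z/2,  Ȟ^2 = 0

intersection data:
  A12={d,f,j} A14={e,k} A23={i,l} A34={a}
C dims 4,4; δ0: rk 4, SNF 1^3·2
Ȟ^0 = (4 − 4) − 0 = 0, so Ȟ^0 ≅ 0
Ȟ^1 = (4 − 0) − 4 = 0 plus torsion [2], so Ȟ^1 ≅ Z/2
Ȟ^2 = (0 − 0) − 0 = 0, so Ȟ^2 ≅ 0


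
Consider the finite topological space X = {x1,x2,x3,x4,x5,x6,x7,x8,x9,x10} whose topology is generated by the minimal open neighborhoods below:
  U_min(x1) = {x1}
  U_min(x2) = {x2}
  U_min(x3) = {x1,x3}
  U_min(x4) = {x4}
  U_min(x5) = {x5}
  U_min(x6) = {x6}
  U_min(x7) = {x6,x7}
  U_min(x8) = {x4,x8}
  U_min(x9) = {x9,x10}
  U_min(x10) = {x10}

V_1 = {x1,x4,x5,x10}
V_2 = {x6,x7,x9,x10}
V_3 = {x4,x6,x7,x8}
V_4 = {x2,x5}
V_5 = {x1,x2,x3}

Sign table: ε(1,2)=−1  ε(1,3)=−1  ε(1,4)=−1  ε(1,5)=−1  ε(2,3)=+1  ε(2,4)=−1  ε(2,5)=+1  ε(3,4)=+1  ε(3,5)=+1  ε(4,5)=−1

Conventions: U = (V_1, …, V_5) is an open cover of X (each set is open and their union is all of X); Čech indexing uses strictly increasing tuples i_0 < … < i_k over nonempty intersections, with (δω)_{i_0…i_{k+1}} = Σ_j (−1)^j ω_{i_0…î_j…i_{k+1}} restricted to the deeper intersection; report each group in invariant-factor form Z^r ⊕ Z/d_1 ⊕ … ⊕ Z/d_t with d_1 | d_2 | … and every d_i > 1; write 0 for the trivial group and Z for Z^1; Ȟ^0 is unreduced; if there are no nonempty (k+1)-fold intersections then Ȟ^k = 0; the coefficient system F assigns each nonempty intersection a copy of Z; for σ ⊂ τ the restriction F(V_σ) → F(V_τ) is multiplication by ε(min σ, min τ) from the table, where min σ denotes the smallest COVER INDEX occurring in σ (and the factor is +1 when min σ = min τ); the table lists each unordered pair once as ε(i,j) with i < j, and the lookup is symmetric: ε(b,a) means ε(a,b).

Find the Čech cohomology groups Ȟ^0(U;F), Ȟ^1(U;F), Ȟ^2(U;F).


cover nerve:
  V12={x10} V13={x4} V14={x5} V15={x1} V23={x6,x7} V45={x2}
C dims 5,6; δ0: rk 5, SNF 1^4·2
Ȟ^0: (5−5)−0=0 ⇒ 0
Ȟ^1: (6−0)−5=1 plus torsion [2] ⇒ Z ⊕ Z/2
Ȟ^2: (0−0)−0=0 ⇒ 0

Ȟ^0 = 0, Ȟ^1 = Z ⊕ Z/2, Ȟ^2 = 0


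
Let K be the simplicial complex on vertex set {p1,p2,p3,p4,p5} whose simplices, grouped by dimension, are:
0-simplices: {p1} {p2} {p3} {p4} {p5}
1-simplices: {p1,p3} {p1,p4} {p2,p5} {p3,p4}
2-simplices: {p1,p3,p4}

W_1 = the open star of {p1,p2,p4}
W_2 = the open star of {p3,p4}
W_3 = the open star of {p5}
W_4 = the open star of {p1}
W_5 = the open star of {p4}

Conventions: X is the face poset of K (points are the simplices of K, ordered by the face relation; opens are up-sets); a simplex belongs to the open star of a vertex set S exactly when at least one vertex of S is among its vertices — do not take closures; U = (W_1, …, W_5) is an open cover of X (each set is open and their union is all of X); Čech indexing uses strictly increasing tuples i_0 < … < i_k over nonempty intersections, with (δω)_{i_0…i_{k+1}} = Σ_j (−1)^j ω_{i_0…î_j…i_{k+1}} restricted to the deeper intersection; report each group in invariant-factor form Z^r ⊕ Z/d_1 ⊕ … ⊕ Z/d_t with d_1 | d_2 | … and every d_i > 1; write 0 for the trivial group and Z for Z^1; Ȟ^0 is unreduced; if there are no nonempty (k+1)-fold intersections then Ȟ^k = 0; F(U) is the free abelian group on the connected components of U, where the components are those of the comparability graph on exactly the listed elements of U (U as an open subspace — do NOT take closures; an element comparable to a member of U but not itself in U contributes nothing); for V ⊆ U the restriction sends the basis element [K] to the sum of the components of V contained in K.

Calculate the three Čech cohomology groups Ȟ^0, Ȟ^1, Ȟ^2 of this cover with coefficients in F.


Ȟ^0 = Z^2,  Ȟ^1 = 0,  Ȟ^2 = 0

nerve of the cover:
  W1={{p1},{p2},{p4},{p1,p3},{p1,p4},{p2,p5},{p3,p4},{p1,p3,p4}} W2={{p3},{p4},{p1,p3},{p1,p4},{p3,p4},{p1,p3,p4}} W3={{p5},{p2,p5}} W4={{p1},{p1,p3},{p1,p4},{p1,p3,p4}} W5={{p4},{p1,p4},{p3,p4},{p1,p3,p4}}
  W12={{p4},{p1,p3},{p1,p4},{p3,p4},{p1,p3,p4}} W13={{p2,p5}} W14={{p1},{p1,p3},{p1,p4},{p1,p3,p4}} W15={{p4},{p1,p4},{p3,p4},{p1,p3,p4}} W24={{p1,p3},{p1,p4},{p1,p3,p4}} W25={{p4},{p1,p4},{p3,p4},{p1,p3,p4}} W45={{p1,p4},{p1,p3,p4}}
  W124={{p1,p3},{p1,p4},{p1,p3,p4}} W125={{p4},{p1,p4},{p3,p4},{p1,p3,p4}} W145={{p1,p4},{p1,p3,p4}} W245={{p1,p4},{p1,p3,p4}}
  W1245={{p1,p4},{p1,p3,p4}}
components per intersection:
  W1: {{p1},{p4},{p1,p3},{p1,p4},{p3,p4},{p1,p3,p4}} {{p2},{p2,p5}}
  W2: {{p3},{p4},{p1,p3},{p1,p4},{p3,p4},{p1,p3,p4}}
  W3: {{p5},{p2,p5}}
  W4: {{p1},{p1,p3},{p1,p4},{p1,p3,p4}}
  W5: {{p4},{p1,p4},{p3,p4},{p1,p3,p4}}
  W12: {{p4},{p1,p3},{p1,p4},{p3,p4},{p1,p3,p4}}
  W13: {{p2,p5}}
  W14: {{p1},{p1,p3},{p1,p4},{p1,p3,p4}}
  W15: {{p4},{p1,p4},{p3,p4},{p1,p3,p4}}
  W24: {{p1,p3},{p1,p4},{p1,p3,p4}}
  W25: {{p4},{p1,p4},{p3,p4},{p1,p3,p4}}
  W45: {{p1,p4},{p1,p3,p4}}
  W124: {{p1,p3},{p1,p4},{p1,p3,p4}}
  W125: {{p4},{p1,p4},{p3,p4},{p1,p3,p4}}
  W145: {{p1,p4},{p1,p3,p4}}
  W245: {{p1,p4},{p1,p3,p4}}
  W1245: {{p1,p4},{p1,p3,p4}}
C dims 6,7,4,1; δ0: rk 4, SNF 1^4; δ1: rk 3, SNF 1^3; δ2: rk 1, SNF 1^1
Ȟ^0 = (6 − 4) − 0 = 2, so Ȟ^0 ≅ Z^2
Ȟ^1 = (7 − 3) − 4 = 0, so Ȟ^1 ≅ 0
Ȟ^2 = (4 − 1) − 3 = 0, so Ȟ^2 ≅ 0


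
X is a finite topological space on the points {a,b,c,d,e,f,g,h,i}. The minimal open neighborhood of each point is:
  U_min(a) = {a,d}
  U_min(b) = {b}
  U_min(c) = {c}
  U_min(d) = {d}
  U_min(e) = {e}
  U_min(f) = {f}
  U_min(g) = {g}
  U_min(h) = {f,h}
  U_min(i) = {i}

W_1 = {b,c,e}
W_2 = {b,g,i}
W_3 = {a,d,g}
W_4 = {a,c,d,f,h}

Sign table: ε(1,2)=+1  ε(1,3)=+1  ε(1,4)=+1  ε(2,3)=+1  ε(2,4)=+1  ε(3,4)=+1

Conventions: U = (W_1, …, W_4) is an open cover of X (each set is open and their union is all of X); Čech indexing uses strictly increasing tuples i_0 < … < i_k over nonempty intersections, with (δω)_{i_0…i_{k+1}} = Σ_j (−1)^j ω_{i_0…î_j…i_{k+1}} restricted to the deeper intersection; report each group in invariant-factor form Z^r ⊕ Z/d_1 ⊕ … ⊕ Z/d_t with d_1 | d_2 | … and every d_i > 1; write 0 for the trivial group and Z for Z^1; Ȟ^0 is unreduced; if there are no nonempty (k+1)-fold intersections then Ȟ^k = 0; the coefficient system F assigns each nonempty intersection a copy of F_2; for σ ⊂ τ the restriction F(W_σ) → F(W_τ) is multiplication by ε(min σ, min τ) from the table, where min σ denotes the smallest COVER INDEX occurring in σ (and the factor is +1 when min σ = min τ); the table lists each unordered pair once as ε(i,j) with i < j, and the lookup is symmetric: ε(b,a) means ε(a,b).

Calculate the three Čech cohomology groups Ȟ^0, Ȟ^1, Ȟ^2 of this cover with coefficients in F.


nerve of the cover:
  W12={b} W14={c} W23={g} W34={a,d}
C dims 4,4; δ0: rk_F2 3
Ȟ^0 = (4 − 3) − 0 = 1, so Ȟ^0 ≅ Z/2
Ȟ^1 = (4 − 0) − 3 = 1, so Ȟ^1 ≅ Z/2
Ȟ^2 = (0 − 0) − 0 = 0, so Ȟ^2 ≅ 0

Ȟ^0 = Z/2,  Ȟ^1 = Z/2,  Ȟ^2 = 0


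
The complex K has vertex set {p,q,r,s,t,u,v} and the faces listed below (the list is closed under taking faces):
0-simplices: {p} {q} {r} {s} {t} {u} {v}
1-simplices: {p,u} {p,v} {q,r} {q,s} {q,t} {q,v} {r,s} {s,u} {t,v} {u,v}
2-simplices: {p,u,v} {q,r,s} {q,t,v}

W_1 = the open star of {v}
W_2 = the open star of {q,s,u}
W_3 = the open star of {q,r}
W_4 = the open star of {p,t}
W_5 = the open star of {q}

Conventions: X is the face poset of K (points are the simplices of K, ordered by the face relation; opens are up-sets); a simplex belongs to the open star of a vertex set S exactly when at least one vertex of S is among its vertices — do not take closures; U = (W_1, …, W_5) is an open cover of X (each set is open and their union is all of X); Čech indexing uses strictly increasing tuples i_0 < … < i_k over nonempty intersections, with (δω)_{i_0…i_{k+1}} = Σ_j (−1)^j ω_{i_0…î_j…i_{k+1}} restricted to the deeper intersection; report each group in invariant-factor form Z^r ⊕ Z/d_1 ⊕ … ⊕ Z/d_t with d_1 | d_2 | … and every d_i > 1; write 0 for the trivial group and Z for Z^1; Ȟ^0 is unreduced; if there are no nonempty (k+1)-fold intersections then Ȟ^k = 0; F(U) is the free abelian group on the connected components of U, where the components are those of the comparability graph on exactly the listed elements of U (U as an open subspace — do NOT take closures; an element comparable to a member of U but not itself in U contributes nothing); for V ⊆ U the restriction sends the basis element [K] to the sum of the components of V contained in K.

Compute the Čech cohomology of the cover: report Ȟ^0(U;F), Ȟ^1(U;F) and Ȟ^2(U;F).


nonempty intersections:
  W1={{v},{p,v},{q,v},{t,v},{u,v},{p,u,v},{q,t,v}} W2={{q},{s},{u},{p,u},{q,r},{q,s},{q,t},{q,v},{r,s},{s,u},{u,v},{p,u,v},{q,r,s},{q,t,v}} W3={{q},{r},{q,r},{q,s},{q,t},{q,v},{r,s},{q,r,s},{q,t,v}} W4={{p},{t},{p,u},{p,v},{q,t},{t,v},{p,u,v},{q,t,v}} W5={{q},{q,r},{q,s},{q,t},{q,v},{q,r,s},{q,t,v}}
  W12={{q,v},{u,v},{p,u,v},{q,t,v}} W13={{q,v},{q,t,v}} W14={{p,v},{t,v},{p,u,v},{q,t,v}} W15={{q,v},{q,t,v}} W23={{q},{q,r},{q,s},{q,t},{q,v},{r,s},{q,r,s},{q,t,v}} W24={{p,u},{q,t},{p,u,v},{q,t,v}} W25={{q},{q,r},{q,s},{q,t},{q,v},{q,r,s},{q,t,v}} W34={{q,t},{q,t,v}} W35={{q},{q,r},{q,s},{q,t},{q,v},{q,r,s},{q,t,v}} W45={{q,t},{q,t,v}}
  W123={{q,v},{q,t,v}} W124={{p,u,v},{q,t,v}} W125={{q,v},{q,t,v}} W134={{q,t,v}} W135={{q,v},{q,t,v}} W145={{q,t,v}} W234={{q,t},{q,t,v}} W235={{q},{q,r},{q,s},{q,t},{q,v},{q,r,s},{q,t,v}} W245={{q,t},{q,t,v}} W345={{q,t},{q,t,v}}
  W1234={{q,t,v}} W1235={{q,v},{q,t,v}} W1245={{q,t,v}} W1345={{q,t,v}} W2345={{q,t},{q,t,v}}
  W12345={{q,t,v}}
components per intersection:
  W1: {{v},{p,v},{q,v},{t,v},{u,v},{p,u,v},{q,t,v}}
  W2: {{q},{s},{u},{p,u},{q,r},{q,s},{q,t},{q,v},{r,s},{s,u},{u,v},{p,u,v},{q,r,s},{q,t,v}}
  W3: {{q},{r},{q,r},{q,s},{q,t},{q,v},{r,s},{q,r,s},{q,t,v}}
  W4: {{p},{p,u},{p,v},{p,u,v}} {{t},{q,t},{t,v},{q,t,v}}
  W5: {{q},{q,r},{q,s},{q,t},{q,v},{q,r,s},{q,t,v}}
  W12: {{q,v},{q,t,v}} {{u,v},{p,u,v}}
  W13: {{q,v},{q,t,v}}
  W14: {{p,v},{p,u,v}} {{t,v},{q,t,v}}
  W15: {{q,v},{q,t,v}}
  W23: {{q},{q,r},{q,s},{q,t},{q,v},{r,s},{q,r,s},{q,t,v}}
  W24: {{p,u},{p,u,v}} {{q,t},{q,t,v}}
  W25: {{q},{q,r},{q,s},{q,t},{q,v},{q,r,s},{q,t,v}}
  W34: {{q,t},{q,t,v}}
  W35: {{q},{q,r},{q,s},{q,t},{q,v},{q,r,s},{q,t,v}}
  W45: {{q,t},{q,t,v}}
  W123: {{q,v},{q,t,v}}
  W124: {{p,u,v}} {{q,t,v}}
  W125: {{q,v},{q,t,v}}
  W134: {{q,t,v}}
  W135: {{q,v},{q,t,v}}
  W145: {{q,t,v}}
  W234: {{q,t},{q,t,v}}
  W235: {{q},{q,r},{q,s},{q,t},{q,v},{q,r,s},{q,t,v}}
  W245: {{q,t},{q,t,v}}
  W345: {{q,t},{q,t,v}}
  W1234: {{q,t,v}}
  W1235: {{q,v},{q,t,v}}
  W1245: {{q,t,v}}
  W1345: {{q,t,v}}
  W2345: {{q,t},{q,t,v}}
  W12345: {{q,t,v}}
C dims 6,13,11,5; δ0: rk 5, SNF 1^5; δ1: rk 7, SNF 1^7; δ2: rk 4, SNF 1^4
Ȟ^0: (6−5)−0=1 ⇒ Z
Ȟ^1: (13−7)−5=1 ⇒ Z
Ȟ^2: (11−4)−7=0 ⇒ 0

Ȟ^0 ≅ Z, Ȟ^1 ≅ Z, Ȟ^2 ≅ 0


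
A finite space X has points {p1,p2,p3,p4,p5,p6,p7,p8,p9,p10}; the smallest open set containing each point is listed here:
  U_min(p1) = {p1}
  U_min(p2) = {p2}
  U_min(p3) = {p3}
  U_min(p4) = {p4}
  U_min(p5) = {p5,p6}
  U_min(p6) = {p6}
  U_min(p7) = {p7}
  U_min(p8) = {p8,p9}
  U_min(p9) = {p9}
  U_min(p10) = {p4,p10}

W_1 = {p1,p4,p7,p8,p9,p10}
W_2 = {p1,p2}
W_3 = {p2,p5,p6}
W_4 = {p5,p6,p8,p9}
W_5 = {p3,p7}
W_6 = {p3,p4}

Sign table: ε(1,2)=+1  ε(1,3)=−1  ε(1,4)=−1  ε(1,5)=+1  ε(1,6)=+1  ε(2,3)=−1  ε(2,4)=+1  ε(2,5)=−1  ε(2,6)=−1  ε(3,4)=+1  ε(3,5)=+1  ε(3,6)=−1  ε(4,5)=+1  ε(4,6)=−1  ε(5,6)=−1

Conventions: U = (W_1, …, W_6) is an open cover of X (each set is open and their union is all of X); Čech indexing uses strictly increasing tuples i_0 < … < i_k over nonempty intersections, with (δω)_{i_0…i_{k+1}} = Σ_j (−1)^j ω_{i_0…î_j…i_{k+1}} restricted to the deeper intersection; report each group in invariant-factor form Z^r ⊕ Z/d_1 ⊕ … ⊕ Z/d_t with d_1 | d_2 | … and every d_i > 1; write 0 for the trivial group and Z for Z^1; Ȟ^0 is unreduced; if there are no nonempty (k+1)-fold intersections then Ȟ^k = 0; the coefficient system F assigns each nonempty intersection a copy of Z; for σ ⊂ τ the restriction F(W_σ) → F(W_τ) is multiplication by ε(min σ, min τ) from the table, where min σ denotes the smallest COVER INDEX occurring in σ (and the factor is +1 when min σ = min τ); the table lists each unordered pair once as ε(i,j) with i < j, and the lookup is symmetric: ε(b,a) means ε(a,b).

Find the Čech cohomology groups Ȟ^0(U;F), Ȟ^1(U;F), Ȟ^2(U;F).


nonempty intersections:
  W12={p1} W14={p8,p9} W15={p7} W16={p4} W23={p2} W34={p5,p6} W56={p3}
C dims 6,7; δ0: rk 6, SNF 1^5·2
Ȟ^0: (6−6)−0=0 ⇒ 0
Ȟ^1: (7−0)−6=1 plus torsion [2] ⇒ Z ⊕ Z/2
Ȟ^2: (0−0)−0=0 ⇒ 0

Ȟ^0(U;F) ≅ 0, Ȟ^1(U;F) ≅ Z ⊕ Z/2 and Ȟ^2(U;F) ≅ 0


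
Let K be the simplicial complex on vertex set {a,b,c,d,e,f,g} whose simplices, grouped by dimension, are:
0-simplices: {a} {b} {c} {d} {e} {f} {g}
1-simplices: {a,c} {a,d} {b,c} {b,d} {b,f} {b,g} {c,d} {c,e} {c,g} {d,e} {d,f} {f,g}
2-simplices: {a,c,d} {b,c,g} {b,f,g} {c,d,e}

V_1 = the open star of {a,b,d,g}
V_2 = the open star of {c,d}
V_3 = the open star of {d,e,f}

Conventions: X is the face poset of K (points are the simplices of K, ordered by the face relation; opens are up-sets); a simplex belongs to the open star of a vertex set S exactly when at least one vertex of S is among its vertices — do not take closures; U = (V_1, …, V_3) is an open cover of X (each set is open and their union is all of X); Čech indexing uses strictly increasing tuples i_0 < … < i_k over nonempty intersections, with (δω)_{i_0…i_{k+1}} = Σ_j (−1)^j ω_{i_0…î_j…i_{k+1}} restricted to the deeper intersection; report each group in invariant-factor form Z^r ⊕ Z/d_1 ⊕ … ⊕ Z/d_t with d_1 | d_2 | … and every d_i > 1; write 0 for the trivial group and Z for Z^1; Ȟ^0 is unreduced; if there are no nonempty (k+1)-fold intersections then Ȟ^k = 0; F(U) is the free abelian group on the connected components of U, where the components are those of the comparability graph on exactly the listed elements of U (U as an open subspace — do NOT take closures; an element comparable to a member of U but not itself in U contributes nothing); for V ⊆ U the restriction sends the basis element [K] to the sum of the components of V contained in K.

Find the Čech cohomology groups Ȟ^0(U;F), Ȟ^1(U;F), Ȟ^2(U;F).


Ȟ^0 ≅ Z, Ȟ^1 ≅ Z^2, Ȟ^2 ≅ 0

cover nerve:
  V1={{a},{b},{d},{g},{a,c},{a,d},{b,c},{b,d},{b,f},{b,g},{c,d},{c,g},{d,e},{d,f},{f,g},{a,c,d},{b,c,g},{b,f,g},{c,d,e}} V2={{c},{d},{a,c},{a,d},{b,c},{b,d},{c,d},{c,e},{c,g},{d,e},{d,f},{a,c,d},{b,c,g},{c,d,e}} V3={{d},{e},{f},{a,d},{b,d},{b,f},{c,d},{c,e},{d,e},{d,f},{f,g},{a,c,d},{b,f,g},{c,d,e}}
  V12={{d},{a,c},{a,d},{b,c},{b,d},{c,d},{c,g},{d,e},{d,f},{a,c,d},{b,c,g},{c,d,e}} V13={{d},{a,d},{b,d},{b,f},{c,d},{d,e},{d,f},{f,g},{a,c,d},{b,f,g},{c,d,e}} V23={{d},{a,d},{b,d},{c,d},{c,e},{d,e},{d,f},{a,c,d},{c,d,e}}
  V123={{d},{a,d},{b,d},{c,d},{d,e},{d,f},{a,c,d},{c,d,e}}
components per intersection:
  V1: {{a},{b},{d},{g},{a,c},{a,d},{b,c},{b,d},{b,f},{b,g},{c,d},{c,g},{d,e},{d,f},{f,g},{a,c,d},{b,c,g},{b,f,g},{c,d,e}}
  V2: {{c},{d},{a,c},{a,d},{b,c},{b,d},{c,d},{c,e},{c,g},{d,e},{d,f},{a,c,d},{b,c,g},{c,d,e}}
  V3: {{d},{e},{f},{a,d},{b,d},{b,f},{c,d},{c,e},{d,e},{d,f},{f,g},{a,c,d},{b,f,g},{c,d,e}}
  V12: {{d},{a,c},{a,d},{b,d},{c,d},{d,e},{d,f},{a,c,d},{c,d,e}} {{b,c},{c,g},{b,c,g}}
  V13: {{d},{a,d},{b,d},{c,d},{d,e},{d,f},{a,c,d},{c,d,e}} {{b,f},{f,g},{b,f,g}}
  V23: {{d},{a,d},{b,d},{c,d},{c,e},{d,e},{d,f},{a,c,d},{c,d,e}}
  V123: {{d},{a,d},{b,d},{c,d},{d,e},{d,f},{a,c,d},{c,d,e}}
C dims 3,5,1; δ0: rk 2, SNF 1^2; δ1: rk 1, SNF 1^1
Ȟ^0: (3−2)−0=1 ⇒ Z
Ȟ^1: (5−1)−2=2 ⇒ Z^2
Ȟ^2: (1−0)−1=0 ⇒ 0


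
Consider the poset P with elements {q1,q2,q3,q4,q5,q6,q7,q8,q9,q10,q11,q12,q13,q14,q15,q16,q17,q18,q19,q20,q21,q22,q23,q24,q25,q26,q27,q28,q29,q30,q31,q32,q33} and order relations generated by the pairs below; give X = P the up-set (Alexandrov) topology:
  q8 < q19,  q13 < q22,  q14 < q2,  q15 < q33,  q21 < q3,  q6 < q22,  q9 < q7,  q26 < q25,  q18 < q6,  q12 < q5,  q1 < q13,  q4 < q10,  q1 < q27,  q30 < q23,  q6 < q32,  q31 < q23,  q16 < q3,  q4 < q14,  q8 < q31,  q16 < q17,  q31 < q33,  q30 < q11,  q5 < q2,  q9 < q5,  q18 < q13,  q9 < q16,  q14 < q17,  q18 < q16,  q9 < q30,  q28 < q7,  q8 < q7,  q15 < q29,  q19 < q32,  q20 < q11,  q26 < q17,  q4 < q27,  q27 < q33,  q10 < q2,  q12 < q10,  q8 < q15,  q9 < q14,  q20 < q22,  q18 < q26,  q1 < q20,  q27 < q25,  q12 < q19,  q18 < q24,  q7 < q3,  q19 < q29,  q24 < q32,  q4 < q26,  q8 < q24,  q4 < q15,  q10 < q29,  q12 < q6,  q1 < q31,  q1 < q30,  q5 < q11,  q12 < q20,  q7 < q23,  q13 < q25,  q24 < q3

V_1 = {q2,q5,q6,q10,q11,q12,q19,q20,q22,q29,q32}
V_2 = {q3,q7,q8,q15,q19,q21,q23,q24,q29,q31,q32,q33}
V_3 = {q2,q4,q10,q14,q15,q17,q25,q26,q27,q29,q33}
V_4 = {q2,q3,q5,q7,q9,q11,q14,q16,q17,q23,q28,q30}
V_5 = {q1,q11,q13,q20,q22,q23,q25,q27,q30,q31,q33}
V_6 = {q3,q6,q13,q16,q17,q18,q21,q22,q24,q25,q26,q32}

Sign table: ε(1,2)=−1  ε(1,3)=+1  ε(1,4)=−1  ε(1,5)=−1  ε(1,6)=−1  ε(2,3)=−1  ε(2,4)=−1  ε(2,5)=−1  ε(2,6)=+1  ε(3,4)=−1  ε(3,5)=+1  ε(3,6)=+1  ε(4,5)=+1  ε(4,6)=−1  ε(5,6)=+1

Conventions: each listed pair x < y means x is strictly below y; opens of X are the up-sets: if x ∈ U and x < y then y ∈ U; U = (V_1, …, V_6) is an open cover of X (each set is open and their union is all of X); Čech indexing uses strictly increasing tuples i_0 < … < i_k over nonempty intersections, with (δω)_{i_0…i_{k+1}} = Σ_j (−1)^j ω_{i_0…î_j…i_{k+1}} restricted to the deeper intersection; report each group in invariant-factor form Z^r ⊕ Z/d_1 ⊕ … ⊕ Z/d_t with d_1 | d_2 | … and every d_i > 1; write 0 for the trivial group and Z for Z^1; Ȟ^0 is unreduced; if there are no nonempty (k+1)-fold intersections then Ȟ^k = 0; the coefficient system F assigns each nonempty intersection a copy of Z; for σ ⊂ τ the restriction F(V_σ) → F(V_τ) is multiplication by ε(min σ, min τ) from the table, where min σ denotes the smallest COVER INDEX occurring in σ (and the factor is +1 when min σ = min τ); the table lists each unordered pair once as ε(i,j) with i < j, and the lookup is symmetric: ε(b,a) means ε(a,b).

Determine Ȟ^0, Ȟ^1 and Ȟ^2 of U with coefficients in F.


nerve of the cover:
  V12={q19,q29,q32} V13={q2,q10,q29} V14={q2,q5,q11} V15={q11,q20,q22} V16={q6,q22,q32} V23={q15,q29,q33} V24={q3,q7,q23} V25={q23,q31,q33} V26={q3,q21,q24,q32} V34={q2,q14,q17} V35={q25,q27,q33} V36={q17,q25,q26} V45={q11,q23,q30} V46={q3,q16,q17} V56={q13,q22,q25}
  V123={q29} V126={q32} V134={q2} V145={q11} V156={q22} V235={q33} V245={q23} V246={q3} V346={q17} V356={q25}
C dims 6,15,10; δ0: rk 6, SNF 1^5·2; δ1: rk 9, SNF 1^9
Ȟ^0 = (6 − 6) − 0 = 0, so Ȟ^0 ≅ 0
Ȟ^1 = (15 − 9) − 6 = 0 plus torsion [2], so Ȟ^1 ≅ Z/2
Ȟ^2 = (10 − 0) − 9 = 1, so Ȟ^2 ≅ Z

Ȟ^0 = 0,  Ȟ^1 = Z/2,  Ȟ^2 = Z


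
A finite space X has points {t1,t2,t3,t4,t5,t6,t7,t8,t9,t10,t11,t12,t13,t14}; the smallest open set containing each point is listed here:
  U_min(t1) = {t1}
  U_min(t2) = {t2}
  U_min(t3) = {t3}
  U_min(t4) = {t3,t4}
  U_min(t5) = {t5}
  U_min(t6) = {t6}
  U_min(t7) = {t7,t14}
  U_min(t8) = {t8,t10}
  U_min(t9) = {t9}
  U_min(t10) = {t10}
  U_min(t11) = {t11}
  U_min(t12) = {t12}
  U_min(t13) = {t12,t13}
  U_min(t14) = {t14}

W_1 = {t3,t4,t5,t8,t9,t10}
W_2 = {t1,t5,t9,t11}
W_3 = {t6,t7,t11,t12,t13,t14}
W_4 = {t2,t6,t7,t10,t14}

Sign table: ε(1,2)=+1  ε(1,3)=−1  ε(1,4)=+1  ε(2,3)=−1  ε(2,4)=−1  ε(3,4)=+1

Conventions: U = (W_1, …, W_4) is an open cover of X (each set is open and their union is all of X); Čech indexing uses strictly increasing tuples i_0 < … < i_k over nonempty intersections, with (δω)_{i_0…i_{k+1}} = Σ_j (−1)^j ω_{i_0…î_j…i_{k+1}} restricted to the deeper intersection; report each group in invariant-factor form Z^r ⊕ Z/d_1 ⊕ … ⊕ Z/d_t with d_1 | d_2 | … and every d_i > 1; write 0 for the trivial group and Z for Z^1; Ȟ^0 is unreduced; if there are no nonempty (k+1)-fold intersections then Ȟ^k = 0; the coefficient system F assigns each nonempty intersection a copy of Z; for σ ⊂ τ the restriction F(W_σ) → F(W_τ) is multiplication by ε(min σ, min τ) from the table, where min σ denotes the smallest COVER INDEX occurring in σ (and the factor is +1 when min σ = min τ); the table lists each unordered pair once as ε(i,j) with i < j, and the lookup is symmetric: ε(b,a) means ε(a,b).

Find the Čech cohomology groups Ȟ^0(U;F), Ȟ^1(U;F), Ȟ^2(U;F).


nonempty intersections:
  W12={t5,t9} W14={t10} W23={t11} W34={t6,t7,t14}
C dims 4,4; δ0: rk 4, SNF 1^3·2
Ȟ^0: (4−4)−0=0 ⇒ 0
Ȟ^1: (4−0)−4=0 plus torsion [2] ⇒ Z/2
Ȟ^2: (0−0)−0=0 ⇒ 0

Ȟ^0 ≅ 0; Ȟ^1 ≅ Z/2; Ȟ^2 ≅ 0


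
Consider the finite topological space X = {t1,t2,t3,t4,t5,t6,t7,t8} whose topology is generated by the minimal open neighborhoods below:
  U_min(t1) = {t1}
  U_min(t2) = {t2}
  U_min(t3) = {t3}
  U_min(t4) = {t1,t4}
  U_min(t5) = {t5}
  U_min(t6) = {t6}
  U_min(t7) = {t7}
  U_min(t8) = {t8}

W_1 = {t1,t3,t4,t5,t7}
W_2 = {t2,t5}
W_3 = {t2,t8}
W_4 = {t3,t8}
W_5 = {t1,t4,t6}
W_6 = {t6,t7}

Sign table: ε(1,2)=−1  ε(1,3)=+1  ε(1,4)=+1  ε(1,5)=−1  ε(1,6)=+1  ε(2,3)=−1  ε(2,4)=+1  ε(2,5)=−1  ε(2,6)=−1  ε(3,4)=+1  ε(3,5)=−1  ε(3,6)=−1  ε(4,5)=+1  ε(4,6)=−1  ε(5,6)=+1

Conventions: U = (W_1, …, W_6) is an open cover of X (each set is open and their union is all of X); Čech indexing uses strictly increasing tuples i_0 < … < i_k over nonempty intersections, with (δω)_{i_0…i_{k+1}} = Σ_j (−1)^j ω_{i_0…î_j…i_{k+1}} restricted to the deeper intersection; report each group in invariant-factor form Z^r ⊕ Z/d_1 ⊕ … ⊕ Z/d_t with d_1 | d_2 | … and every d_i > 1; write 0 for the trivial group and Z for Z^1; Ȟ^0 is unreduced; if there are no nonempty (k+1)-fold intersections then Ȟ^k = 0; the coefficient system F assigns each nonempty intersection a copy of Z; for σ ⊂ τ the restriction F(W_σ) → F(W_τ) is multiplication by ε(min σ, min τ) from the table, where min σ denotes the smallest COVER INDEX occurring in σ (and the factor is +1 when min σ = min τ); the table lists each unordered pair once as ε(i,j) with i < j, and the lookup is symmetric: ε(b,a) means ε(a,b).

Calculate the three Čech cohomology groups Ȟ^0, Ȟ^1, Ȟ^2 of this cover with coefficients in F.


nonempty intersections:
  W12={t5} W14={t3} W15={t1,t4} W16={t7} W23={t2} W34={t8} W56={t6}
C dims 6,7; δ0: rk 6, SNF 1^5·2
Ȟ^0: (6−6)−0=0 ⇒ 0
Ȟ^1: (7−0)−6=1 plus torsion [2] ⇒ Z ⊕ Z/2
Ȟ^2: (0−0)−0=0 ⇒ 0

Ȟ^0 = 0; Ȟ^1 = Z ⊕ Z/2; Ȟ^2 = 0


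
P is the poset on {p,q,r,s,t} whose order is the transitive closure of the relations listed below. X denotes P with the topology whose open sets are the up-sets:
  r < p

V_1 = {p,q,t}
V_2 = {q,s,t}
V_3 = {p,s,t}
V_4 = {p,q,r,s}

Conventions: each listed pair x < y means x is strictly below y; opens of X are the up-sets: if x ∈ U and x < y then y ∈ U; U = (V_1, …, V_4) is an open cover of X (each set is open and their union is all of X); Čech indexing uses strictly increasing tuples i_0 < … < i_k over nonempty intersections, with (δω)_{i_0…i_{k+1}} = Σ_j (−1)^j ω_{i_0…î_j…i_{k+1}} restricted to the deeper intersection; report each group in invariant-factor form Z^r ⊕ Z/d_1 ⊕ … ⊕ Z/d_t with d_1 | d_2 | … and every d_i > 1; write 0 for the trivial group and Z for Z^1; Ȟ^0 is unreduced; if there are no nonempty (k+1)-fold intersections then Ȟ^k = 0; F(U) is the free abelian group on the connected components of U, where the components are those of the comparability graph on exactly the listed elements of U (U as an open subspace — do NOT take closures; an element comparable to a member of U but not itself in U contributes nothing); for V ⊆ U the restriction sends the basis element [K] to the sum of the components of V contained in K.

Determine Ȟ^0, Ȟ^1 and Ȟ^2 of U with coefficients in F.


intersection data:
  V12={q,t} V13={p,t} V14={p,q} V23={s,t} V24={q,s} V34={p,s}
  V123={t} V124={q} V134={p} V234={s}
components per intersection:
  V1: {p} {q} {t}
  V2: {q} {s} {t}
  V3: {p} {s} {t}
  V4: {p,r} {q} {s}
  V12: {q} {t}
  V13: {p} {t}
  V14: {p} {q}
  V23: {s} {t}
  V24: {q} {s}
  V34: {p} {s}
  V123: {t}
  V124: {q}
  V134: {p}
  V234: {s}
C dims 12,12,4; δ0: rk 8, SNF 1^8; δ1: rk 4, SNF 1^4
Ȟ^0 = (12 − 8) − 0 = 4, so Ȟ^0 ≅ Z^4
Ȟ^1 = (12 − 4) − 8 = 0, so Ȟ^1 ≅ 0
Ȟ^2 = (4 − 0) − 4 = 0, so Ȟ^2 ≅ 0

Ȟ^0 = Z^4, Ȟ^1 = 0 and Ȟ^2 = 0
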